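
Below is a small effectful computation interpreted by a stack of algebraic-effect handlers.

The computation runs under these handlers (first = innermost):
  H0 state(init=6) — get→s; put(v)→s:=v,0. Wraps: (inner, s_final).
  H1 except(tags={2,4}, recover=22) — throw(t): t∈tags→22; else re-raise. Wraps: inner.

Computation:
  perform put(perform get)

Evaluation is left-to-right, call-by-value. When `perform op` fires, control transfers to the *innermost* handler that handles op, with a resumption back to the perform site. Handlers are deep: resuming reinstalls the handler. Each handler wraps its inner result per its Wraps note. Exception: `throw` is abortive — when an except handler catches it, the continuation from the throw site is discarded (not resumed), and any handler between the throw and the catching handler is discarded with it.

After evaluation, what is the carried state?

Step-by-step:
get @ H0 ⇒ 6
put(6) @ H0 ⇒ s:=6
H0 returns (0, 6)
H1 returns (0, 6)
= (0, 6)

Answer: 6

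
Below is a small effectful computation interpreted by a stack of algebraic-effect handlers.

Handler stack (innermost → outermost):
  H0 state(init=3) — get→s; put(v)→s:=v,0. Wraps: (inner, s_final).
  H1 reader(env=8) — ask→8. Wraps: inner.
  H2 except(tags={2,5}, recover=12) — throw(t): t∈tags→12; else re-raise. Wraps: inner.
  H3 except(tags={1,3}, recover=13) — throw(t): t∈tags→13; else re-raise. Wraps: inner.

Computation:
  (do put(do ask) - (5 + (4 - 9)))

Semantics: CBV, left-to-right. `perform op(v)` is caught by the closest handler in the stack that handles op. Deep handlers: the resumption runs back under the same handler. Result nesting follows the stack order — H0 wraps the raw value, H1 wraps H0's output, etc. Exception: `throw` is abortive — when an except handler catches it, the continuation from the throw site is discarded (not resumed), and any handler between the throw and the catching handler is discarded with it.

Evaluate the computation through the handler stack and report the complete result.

Evaluation trace:
ask @ H1 ⇒ 8
put(8) @ H0 ⇒ s:=8
H0 returns (0, 8)
H1 returns (0, 8)
H2 returns (0, 8)
H3 returns (0, 8)
= (0, 8)

Answer: (0, 8)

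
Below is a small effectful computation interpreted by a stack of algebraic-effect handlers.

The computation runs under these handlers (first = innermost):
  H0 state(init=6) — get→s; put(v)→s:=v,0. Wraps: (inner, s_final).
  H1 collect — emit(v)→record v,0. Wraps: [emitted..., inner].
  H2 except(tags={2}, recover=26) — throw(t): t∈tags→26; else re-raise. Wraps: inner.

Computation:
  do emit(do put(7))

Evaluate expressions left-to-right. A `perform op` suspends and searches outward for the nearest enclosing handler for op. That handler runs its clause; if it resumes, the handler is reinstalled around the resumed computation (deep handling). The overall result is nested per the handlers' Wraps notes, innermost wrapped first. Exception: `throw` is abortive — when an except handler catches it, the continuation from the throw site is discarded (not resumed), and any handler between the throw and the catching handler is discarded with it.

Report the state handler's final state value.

Evaluation trace:
put(7) @ H0 ⇒ s:=7
emit(0) @ H1 ⇒ out+=0
H0 returns (0, 7)
H1 returns [0, (0, 7)]
H2 returns [0, (0, 7)]
= [0, (0, 7)]

Answer: 7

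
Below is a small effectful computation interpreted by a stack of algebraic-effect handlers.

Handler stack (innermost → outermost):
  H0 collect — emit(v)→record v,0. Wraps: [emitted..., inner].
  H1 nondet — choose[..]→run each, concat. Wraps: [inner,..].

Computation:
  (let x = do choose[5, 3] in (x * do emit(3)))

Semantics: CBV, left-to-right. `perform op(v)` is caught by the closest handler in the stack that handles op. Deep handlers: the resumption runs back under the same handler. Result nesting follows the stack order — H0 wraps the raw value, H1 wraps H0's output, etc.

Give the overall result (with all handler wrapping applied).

Answer: [[3, 0], [3, 0]]

Evaluation trace:
choose[5, 3] @ H1
  branch[0] choose=5:
    emit(3) @ H0 ⇒ out+=3
    H0 returns [3, 0]
    H1 returns [[3, 0]]
  branch[1] choose=3:
    emit(3) @ H0 ⇒ out+=3
    H0 returns [3, 0]
    H1 returns [[3, 0]]
= [[3, 0], [3, 0]]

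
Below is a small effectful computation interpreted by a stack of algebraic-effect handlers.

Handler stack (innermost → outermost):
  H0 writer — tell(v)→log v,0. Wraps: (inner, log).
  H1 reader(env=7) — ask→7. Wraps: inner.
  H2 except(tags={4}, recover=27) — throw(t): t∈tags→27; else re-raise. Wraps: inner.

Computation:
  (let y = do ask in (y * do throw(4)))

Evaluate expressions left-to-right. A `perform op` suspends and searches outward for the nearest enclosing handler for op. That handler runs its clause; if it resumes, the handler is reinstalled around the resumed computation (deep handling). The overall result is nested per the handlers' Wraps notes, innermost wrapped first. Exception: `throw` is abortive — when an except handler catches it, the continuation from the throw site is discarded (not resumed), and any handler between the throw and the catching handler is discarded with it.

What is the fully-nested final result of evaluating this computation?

Working:
ask @ H1 ⇒ 7
throw(4) @ H2 caught ⇒ 27
= 27

Answer: 27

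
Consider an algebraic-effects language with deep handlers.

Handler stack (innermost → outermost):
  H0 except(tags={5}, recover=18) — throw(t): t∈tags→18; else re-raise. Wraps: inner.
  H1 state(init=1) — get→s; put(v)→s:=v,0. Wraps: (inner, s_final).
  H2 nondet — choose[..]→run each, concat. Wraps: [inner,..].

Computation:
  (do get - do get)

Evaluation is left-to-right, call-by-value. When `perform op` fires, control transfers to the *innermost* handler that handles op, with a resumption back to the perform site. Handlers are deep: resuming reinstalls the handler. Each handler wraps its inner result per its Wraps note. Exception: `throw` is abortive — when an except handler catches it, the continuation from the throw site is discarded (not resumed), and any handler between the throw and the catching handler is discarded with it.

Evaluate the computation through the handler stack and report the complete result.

Answer: [(0, 1)]

Working:
get @ H1 ⇒ 1
get @ H1 ⇒ 1
H0 returns 0
H1 returns (0, 1)
H2 returns [(0, 1)]
= [(0, 1)]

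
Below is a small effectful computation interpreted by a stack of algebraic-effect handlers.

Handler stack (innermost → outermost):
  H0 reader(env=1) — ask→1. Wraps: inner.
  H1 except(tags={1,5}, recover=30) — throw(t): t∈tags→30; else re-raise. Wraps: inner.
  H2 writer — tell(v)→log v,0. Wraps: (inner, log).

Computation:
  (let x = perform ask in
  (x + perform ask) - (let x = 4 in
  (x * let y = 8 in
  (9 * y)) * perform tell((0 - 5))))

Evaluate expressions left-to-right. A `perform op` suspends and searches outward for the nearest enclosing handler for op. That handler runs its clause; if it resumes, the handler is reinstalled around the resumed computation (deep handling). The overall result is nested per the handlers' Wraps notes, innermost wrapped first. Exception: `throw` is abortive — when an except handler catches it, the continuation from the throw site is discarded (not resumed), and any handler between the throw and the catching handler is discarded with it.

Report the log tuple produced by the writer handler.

Working:
ask @ H0 ⇒ 1
ask @ H0 ⇒ 1
tell(-5) @ H2 ⇒ log+=-5
H0 returns 2
H1 returns 2
H2 returns (2, (-5))
= (2, (-5))

Answer: (-5)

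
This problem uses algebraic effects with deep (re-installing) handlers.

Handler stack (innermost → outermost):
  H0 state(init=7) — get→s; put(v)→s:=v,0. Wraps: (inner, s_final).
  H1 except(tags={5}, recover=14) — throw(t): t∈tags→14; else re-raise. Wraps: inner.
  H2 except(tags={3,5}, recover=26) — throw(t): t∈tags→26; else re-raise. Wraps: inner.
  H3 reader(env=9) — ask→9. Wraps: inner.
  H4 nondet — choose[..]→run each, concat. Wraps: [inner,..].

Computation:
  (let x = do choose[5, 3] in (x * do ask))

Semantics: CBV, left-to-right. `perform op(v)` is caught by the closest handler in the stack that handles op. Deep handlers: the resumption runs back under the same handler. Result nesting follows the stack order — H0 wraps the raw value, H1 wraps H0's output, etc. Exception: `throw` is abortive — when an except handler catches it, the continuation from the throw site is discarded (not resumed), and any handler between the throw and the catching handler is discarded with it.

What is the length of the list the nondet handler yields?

Evaluation trace:
choose[5, 3] @ H4
  branch[0] choose=5:
    ask @ H3 ⇒ 9
    H0 returns (45, 7)
    H1 returns (45, 7)
    H2 returns (45, 7)
    H3 returns (45, 7)
    H4 returns [(45, 7)]
  branch[1] choose=3:
    ask @ H3 ⇒ 9
    H0 returns (27, 7)
    H1 returns (27, 7)
    H2 returns (27, 7)
    H3 returns (27, 7)
    H4 returns [(27, 7)]
= [(45, 7), (27, 7)]

Answer: 2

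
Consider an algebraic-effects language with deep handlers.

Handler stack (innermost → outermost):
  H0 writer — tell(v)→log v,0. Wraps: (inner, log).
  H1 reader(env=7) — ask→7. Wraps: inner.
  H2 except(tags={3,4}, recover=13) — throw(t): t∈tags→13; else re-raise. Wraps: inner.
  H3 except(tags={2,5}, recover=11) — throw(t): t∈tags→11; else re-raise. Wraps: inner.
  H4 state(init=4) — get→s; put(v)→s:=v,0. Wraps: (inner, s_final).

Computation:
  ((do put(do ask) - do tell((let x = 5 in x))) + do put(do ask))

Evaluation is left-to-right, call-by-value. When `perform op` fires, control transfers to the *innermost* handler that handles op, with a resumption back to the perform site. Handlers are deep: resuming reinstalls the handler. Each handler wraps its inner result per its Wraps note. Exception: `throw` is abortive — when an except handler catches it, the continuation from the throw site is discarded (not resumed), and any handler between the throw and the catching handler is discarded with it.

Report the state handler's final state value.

Working:
ask @ H1 ⇒ 7
put(7) @ H4 ⇒ s:=7
tell(5) @ H0 ⇒ log+=5
ask @ H1 ⇒ 7
put(7) @ H4 ⇒ s:=7
H0 returns (0, (5))
H1 returns (0, (5))
H2 returns (0, (5))
H3 returns (0, (5))
H4 returns ((0, (5)), 7)
= ((0, (5)), 7)

Answer: 7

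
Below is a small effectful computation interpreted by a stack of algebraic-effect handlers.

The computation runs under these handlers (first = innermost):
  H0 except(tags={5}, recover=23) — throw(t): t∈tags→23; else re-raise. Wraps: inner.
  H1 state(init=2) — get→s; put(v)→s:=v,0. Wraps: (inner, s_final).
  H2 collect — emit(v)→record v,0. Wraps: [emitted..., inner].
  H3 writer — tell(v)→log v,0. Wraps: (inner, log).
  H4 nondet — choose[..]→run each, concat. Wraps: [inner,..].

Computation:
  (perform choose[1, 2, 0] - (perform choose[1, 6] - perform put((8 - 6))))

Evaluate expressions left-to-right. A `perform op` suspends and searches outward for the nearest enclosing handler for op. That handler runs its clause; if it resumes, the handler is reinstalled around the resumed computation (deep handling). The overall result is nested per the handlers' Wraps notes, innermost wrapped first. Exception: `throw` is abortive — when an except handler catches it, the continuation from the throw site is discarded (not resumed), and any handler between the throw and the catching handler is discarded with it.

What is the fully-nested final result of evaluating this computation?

Answer: [([(0, 2)], ()), ([(-5, 2)], ()), ([(1, 2)], ()), ([(-4, 2)], ()), ([(-1, 2)], ()), ([(-6, 2)], ())]

Evaluation trace:
choose[1, 2, 0] @ H4
  branch[0] choose=1:
    choose[1, 6] @ H4
      branch[0] choose=1:
        put(2) @ H1 ⇒ s:=2
        H0 returns 0
        H1 returns (0, 2)
        H2 returns [(0, 2)]
        H3 returns ([(0, 2)], ())
        H4 returns [([(0, 2)], ())]
      branch[1] choose=6:
        put(2) @ H1 ⇒ s:=2
        H0 returns -5
        H1 returns (-5, 2)
        H2 returns [(-5, 2)]
        H3 returns ([(-5, 2)], ())
        H4 returns [([(-5, 2)], ())]
  branch[1] choose=2:
    choose[1, 6] @ H4
      branch[0] choose=1:
        put(2) @ H1 ⇒ s:=2
        H0 returns 1
        H1 returns (1, 2)
        H2 returns [(1, 2)]
        H3 returns ([(1, 2)], ())
        H4 returns [([(1, 2)], ())]
      branch[1] choose=6:
        put(2) @ H1 ⇒ s:=2
        H0 returns -4
        H1 returns (-4, 2)
        H2 returns [(-4, 2)]
        H3 returns ([(-4, 2)], ())
        H4 returns [([(-4, 2)], ())]
  branch[2] choose=0:
    choose[1, 6] @ H4
      branch[0] choose=1:
        put(2) @ H1 ⇒ s:=2
        H0 returns -1
        H1 returns (-1, 2)
        H2 returns [(-1, 2)]
        H3 returns ([(-1, 2)], ())
        H4 returns [([(-1, 2)], ())]
      branch[1] choose=6:
        put(2) @ H1 ⇒ s:=2
        H0 returns -6
        H1 returns (-6, 2)
        H2 returns [(-6, 2)]
        H3 returns ([(-6, 2)], ())
        H4 returns [([(-6, 2)], ())]
= [([(0, 2)], ()), ([(-5, 2)], ()), ([(1, 2)], ()), ([(-4, 2)], ()), ([(-1, 2)], ()), ([(-6, 2)], ())]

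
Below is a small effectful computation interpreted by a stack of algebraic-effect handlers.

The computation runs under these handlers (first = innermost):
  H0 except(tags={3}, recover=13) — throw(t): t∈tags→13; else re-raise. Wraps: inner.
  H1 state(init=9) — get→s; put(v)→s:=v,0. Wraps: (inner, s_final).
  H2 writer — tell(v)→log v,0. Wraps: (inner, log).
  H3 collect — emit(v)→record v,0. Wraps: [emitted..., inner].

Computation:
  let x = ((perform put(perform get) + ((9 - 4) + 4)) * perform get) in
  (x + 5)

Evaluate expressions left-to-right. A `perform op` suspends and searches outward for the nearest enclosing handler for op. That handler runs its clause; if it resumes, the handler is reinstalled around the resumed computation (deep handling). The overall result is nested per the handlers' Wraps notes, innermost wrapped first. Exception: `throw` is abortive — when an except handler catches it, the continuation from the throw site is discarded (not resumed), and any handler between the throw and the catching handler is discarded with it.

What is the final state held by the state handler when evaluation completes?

Answer: 9

Working:
get @ H1 ⇒ 9
put(9) @ H1 ⇒ s:=9
get @ H1 ⇒ 9
H0 returns 86
H1 returns (86, 9)
H2 returns ((86, 9), ())
H3 returns [((86, 9), ())]
= [((86, 9), ())]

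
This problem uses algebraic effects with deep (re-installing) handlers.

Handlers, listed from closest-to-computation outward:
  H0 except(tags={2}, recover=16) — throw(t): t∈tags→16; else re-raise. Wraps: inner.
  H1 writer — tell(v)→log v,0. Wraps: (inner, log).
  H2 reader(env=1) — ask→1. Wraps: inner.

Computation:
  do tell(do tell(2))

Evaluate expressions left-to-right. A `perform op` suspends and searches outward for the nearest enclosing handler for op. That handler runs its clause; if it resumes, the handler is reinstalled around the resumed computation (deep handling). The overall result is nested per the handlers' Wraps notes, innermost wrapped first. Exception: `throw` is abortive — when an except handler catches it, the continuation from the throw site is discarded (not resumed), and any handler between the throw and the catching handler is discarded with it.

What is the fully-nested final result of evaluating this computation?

Working:
tell(2) @ H1 ⇒ log+=2
tell(0) @ H1 ⇒ log+=0
H0 returns 0
H1 returns (0, (2, 0))
H2 returns (0, (2, 0))
= (0, (2, 0))

Answer: (0, (2, 0))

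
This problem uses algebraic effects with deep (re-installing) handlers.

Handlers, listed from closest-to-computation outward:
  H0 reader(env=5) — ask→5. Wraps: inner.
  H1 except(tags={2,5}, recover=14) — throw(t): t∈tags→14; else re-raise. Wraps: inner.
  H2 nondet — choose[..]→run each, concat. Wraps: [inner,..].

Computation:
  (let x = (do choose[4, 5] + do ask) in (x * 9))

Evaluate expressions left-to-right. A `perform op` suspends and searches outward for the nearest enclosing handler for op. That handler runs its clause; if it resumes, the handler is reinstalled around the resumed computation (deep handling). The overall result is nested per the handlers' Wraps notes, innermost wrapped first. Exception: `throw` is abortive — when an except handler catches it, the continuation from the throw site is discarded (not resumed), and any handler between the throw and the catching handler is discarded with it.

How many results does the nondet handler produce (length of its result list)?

Answer: 2

Step-by-step:
choose[4, 5] @ H2
  branch[0] choose=4:
    ask @ H0 ⇒ 5
    H0 returns 81
    H1 returns 81
    H2 returns [81]
  branch[1] choose=5:
    ask @ H0 ⇒ 5
    H0 returns 90
    H1 returns 90
    H2 returns [90]
= [81, 90]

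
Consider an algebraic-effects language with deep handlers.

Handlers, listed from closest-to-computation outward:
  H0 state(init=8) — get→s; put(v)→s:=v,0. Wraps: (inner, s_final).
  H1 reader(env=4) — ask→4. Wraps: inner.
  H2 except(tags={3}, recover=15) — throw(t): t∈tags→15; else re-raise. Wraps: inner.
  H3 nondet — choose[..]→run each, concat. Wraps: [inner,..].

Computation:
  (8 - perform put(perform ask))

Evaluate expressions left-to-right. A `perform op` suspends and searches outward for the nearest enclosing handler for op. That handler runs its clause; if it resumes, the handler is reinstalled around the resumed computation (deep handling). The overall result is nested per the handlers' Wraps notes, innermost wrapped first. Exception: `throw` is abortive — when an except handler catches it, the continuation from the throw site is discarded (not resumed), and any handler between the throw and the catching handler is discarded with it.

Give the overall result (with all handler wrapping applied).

Step-by-step:
ask @ H1 ⇒ 4
put(4) @ H0 ⇒ s:=4
H0 returns (8, 4)
H1 returns (8, 4)
H2 returns (8, 4)
H3 returns [(8, 4)]
= [(8, 4)]

Answer: [(8, 4)]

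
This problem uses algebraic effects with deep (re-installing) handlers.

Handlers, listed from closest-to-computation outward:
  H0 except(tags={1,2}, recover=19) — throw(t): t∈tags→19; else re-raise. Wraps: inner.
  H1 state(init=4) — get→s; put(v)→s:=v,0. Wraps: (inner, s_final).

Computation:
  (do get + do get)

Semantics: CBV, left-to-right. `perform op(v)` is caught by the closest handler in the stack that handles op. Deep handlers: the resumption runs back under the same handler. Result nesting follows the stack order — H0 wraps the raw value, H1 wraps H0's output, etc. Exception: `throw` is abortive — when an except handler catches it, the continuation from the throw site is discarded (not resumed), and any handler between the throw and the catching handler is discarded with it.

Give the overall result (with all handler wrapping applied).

Answer: (8, 4)

Working:
get @ H1 ⇒ 4
get @ H1 ⇒ 4
H0 returns 8
H1 returns (8, 4)
= (8, 4)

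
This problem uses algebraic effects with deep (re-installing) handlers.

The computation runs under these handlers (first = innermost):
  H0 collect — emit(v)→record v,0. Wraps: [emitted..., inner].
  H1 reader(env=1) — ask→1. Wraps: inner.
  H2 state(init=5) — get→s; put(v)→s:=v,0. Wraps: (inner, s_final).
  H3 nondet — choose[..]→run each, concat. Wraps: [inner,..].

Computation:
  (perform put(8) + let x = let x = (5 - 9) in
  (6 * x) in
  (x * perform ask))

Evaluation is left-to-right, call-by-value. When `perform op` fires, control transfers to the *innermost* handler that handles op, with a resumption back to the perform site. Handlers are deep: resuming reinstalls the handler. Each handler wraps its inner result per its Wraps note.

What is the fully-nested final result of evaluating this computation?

Step-by-step:
put(8) @ H2 ⇒ s:=8
ask @ H1 ⇒ 1
H0 returns [-24]
H1 returns [-24]
H2 returns ([-24], 8)
H3 returns [([-24], 8)]
= [([-24], 8)]

Answer: [([-24], 8)]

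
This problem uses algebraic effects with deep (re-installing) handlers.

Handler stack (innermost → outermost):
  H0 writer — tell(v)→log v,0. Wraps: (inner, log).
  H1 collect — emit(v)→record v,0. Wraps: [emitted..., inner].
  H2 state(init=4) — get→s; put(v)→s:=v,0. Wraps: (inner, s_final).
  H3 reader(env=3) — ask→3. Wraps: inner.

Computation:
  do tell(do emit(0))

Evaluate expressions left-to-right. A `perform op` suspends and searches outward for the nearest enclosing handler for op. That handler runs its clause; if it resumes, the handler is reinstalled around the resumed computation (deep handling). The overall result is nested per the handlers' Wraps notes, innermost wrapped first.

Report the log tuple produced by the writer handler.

Answer: (0)

Evaluation trace:
emit(0) @ H1 ⇒ out+=0
tell(0) @ H0 ⇒ log+=0
H0 returns (0, (0))
H1 returns [0, (0, (0))]
H2 returns ([0, (0, (0))], 4)
H3 returns ([0, (0, (0))], 4)
= ([0, (0, (0))], 4)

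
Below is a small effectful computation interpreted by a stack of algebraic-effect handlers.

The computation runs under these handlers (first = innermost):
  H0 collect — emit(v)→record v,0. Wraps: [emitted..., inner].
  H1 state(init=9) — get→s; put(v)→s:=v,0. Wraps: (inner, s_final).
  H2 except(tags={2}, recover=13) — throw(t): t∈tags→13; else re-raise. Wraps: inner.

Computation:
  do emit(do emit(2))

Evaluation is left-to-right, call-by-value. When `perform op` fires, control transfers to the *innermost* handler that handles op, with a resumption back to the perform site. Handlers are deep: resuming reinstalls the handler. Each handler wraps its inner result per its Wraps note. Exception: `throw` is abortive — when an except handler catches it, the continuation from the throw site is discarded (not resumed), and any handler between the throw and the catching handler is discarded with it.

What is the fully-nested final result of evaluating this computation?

Working:
emit(2) @ H0 ⇒ out+=2
emit(0) @ H0 ⇒ out+=0
H0 returns [2, 0, 0]
H1 returns ([2, 0, 0], 9)
H2 returns ([2, 0, 0], 9)
= ([2, 0, 0], 9)

Answer: ([2, 0, 0], 9)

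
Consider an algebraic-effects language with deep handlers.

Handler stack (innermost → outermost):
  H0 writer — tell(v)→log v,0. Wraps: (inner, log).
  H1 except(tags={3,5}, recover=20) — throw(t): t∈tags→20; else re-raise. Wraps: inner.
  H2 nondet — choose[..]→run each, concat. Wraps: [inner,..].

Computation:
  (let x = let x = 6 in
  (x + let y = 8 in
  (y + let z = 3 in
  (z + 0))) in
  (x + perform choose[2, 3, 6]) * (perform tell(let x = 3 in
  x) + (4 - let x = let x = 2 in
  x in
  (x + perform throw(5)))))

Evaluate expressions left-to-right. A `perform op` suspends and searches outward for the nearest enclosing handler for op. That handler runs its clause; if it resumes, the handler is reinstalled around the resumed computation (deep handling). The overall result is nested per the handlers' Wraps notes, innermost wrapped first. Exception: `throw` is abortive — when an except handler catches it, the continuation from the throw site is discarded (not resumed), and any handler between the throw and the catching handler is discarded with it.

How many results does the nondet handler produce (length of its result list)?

Evaluation trace:
choose[2, 3, 6] @ H2
  branch[0] choose=2:
    tell(3) @ H0 ⇒ log+=3
    throw(5) @ H1 caught ⇒ 20
    H2 returns [20]
  branch[1] choose=3:
    tell(3) @ H0 ⇒ log+=3
    throw(5) @ H1 caught ⇒ 20
    H2 returns [20]
  branch[2] choose=6:
    tell(3) @ H0 ⇒ log+=3
    throw(5) @ H1 caught ⇒ 20
    H2 returns [20]
= [20, 20, 20]

Answer: 3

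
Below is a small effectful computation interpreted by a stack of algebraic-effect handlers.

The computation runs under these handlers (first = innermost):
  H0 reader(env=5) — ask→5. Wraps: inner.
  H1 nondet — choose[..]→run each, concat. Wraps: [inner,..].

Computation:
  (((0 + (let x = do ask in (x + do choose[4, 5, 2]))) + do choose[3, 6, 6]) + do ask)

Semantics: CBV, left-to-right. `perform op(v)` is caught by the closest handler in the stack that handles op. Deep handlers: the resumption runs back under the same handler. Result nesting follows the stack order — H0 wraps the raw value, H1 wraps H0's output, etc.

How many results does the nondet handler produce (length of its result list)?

Working:
ask @ H0 ⇒ 5
choose[4, 5, 2] @ H1
  branch[0] choose=4:
    choose[3, 6, 6] @ H1
      branch[0] choose=3:
        ask @ H0 ⇒ 5
        H0 returns 17
        H1 returns [17]
      branch[1] choose=6:
        ask @ H0 ⇒ 5
        H0 returns 20
        H1 returns [20]
      branch[2] choose=6:
        ask @ H0 ⇒ 5
        H0 returns 20
        H1 returns [20]
  branch[1] choose=5:
    choose[3, 6, 6] @ H1
      branch[0] choose=3:
        ask @ H0 ⇒ 5
        H0 returns 18
        H1 returns [18]
      branch[1] choose=6:
        ask @ H0 ⇒ 5
        H0 returns 21
        H1 returns [21]
      branch[2] choose=6:
        ask @ H0 ⇒ 5
        H0 returns 21
        H1 returns [21]
  branch[2] choose=2:
    choose[3, 6, 6] @ H1
      branch[0] choose=3:
        ask @ H0 ⇒ 5
        H0 returns 15
        H1 returns [15]
      branch[1] choose=6:
        ask @ H0 ⇒ 5
        H0 returns 18
        H1 returns [18]
      branch[2] choose=6:
        ask @ H0 ⇒ 5
        H0 returns 18
        H1 returns [18]
= [17, 20, 20, 18, 21, 21, 15, 18, 18]

Answer: 9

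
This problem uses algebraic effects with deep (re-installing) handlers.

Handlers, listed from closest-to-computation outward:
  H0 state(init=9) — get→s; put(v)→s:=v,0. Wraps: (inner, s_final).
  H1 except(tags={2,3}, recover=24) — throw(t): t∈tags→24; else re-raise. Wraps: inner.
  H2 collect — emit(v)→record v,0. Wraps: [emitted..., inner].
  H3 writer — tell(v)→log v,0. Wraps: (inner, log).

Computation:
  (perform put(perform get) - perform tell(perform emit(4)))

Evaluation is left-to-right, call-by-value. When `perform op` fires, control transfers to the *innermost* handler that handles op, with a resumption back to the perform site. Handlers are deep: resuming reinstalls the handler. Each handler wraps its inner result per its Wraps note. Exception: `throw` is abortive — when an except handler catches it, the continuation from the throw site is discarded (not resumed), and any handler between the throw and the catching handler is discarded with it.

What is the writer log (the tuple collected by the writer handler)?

Answer: (0)

Working:
get @ H0 ⇒ 9
put(9) @ H0 ⇒ s:=9
emit(4) @ H2 ⇒ out+=4
tell(0) @ H3 ⇒ log+=0
H0 returns (0, 9)
H1 returns (0, 9)
H2 returns [4, (0, 9)]
H3 returns ([4, (0, 9)], (0))
= ([4, (0, 9)], (0))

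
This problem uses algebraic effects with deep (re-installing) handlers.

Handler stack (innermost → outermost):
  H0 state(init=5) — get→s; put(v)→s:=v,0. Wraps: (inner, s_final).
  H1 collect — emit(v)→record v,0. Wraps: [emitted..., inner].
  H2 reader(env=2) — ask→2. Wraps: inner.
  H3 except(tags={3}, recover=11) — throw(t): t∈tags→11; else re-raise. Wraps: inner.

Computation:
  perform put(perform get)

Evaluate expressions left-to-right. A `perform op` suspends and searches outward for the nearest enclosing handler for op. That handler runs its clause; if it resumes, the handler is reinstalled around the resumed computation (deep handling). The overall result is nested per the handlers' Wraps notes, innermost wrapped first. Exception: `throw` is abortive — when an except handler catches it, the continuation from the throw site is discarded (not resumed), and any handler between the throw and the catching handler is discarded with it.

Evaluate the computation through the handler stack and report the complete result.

Working:
get @ H0 ⇒ 5
put(5) @ H0 ⇒ s:=5
H0 returns (0, 5)
H1 returns [(0, 5)]
H2 returns [(0, 5)]
H3 returns [(0, 5)]
= [(0, 5)]

Answer: [(0, 5)]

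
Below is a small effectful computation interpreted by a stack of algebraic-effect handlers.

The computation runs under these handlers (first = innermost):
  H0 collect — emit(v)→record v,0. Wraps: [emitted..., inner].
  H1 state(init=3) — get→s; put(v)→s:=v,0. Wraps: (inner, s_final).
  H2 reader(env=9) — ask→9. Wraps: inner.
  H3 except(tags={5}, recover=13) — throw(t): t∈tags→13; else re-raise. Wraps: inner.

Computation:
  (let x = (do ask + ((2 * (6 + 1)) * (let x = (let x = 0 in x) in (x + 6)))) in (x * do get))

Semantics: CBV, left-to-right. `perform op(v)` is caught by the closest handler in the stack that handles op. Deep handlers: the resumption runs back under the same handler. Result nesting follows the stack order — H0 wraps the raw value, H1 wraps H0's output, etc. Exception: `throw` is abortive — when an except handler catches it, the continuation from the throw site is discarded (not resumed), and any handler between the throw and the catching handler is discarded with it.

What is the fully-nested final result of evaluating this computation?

Working:
ask @ H2 ⇒ 9
get @ H1 ⇒ 3
H0 returns [279]
H1 returns ([279], 3)
H2 returns ([279], 3)
H3 returns ([279], 3)
= ([279], 3)

Answer: ([279], 3)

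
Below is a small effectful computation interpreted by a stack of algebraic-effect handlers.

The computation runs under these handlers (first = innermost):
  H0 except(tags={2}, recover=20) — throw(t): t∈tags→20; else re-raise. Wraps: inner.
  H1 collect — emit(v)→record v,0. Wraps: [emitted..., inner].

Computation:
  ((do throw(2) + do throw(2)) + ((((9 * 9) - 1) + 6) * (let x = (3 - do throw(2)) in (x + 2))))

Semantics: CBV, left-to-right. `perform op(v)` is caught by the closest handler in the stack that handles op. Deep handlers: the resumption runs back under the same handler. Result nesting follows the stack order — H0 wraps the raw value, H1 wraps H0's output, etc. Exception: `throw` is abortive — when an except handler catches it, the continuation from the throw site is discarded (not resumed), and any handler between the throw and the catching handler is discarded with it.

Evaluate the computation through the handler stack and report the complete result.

Answer: [20]

Working:
throw(2) @ H0 caught ⇒ 20
H1 returns [20]
= [20]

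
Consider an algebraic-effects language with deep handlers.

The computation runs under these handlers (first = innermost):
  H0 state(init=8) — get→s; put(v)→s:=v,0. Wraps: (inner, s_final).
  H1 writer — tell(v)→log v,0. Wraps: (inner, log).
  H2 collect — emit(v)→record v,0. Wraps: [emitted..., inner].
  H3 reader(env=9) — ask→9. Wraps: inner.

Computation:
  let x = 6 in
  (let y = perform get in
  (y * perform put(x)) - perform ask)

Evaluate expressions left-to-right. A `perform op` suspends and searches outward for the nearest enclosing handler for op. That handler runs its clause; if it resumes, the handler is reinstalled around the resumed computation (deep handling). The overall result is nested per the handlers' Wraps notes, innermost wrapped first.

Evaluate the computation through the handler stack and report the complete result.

Working:
get @ H0 ⇒ 8
put(6) @ H0 ⇒ s:=6
ask @ H3 ⇒ 9
H0 returns (-9, 6)
H1 returns ((-9, 6), ())
H2 returns [((-9, 6), ())]
H3 returns [((-9, 6), ())]
= [((-9, 6), ())]

Answer: [((-9, 6), ())]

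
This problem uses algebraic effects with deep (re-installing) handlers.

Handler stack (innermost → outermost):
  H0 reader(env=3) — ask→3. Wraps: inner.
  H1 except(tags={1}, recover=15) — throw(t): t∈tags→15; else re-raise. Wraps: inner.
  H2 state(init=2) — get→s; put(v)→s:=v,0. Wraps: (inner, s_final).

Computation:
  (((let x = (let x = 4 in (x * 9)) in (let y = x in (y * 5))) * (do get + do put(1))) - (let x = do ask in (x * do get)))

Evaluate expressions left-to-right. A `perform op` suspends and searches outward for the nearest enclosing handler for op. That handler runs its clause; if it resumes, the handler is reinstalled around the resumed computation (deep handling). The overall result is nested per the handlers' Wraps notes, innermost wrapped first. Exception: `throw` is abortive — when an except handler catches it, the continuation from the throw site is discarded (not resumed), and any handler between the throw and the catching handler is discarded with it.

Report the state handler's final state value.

Answer: 1

Evaluation trace:
get @ H2 ⇒ 2
put(1) @ H2 ⇒ s:=1
ask @ H0 ⇒ 3
get @ H2 ⇒ 1
H0 returns 357
H1 returns 357
H2 returns (357, 1)
= (357, 1)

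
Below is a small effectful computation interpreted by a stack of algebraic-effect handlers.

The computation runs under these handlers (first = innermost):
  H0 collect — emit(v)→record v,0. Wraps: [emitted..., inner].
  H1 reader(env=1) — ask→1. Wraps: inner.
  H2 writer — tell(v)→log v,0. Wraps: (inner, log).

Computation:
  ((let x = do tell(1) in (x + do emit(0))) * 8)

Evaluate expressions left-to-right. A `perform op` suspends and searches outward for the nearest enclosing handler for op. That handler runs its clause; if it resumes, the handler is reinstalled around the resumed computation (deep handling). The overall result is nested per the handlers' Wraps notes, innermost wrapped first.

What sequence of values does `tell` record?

Evaluation trace:
tell(1) @ H2 ⇒ log+=1
emit(0) @ H0 ⇒ out+=0
H0 returns [0, 0]
H1 returns [0, 0]
H2 returns ([0, 0], (1))
= ([0, 0], (1))

Answer: (1)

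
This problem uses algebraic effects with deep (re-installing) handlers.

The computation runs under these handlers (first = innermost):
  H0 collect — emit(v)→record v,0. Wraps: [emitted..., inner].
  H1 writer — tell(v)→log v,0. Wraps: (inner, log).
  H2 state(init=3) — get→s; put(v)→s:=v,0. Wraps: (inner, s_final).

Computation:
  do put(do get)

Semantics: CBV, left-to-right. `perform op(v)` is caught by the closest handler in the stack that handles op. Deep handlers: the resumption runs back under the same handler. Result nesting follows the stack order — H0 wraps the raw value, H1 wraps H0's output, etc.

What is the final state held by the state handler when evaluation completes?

Answer: 3

Step-by-step:
get @ H2 ⇒ 3
put(3) @ H2 ⇒ s:=3
H0 returns [0]
H1 returns ([0], ())
H2 returns (([0], ()), 3)
= (([0], ()), 3)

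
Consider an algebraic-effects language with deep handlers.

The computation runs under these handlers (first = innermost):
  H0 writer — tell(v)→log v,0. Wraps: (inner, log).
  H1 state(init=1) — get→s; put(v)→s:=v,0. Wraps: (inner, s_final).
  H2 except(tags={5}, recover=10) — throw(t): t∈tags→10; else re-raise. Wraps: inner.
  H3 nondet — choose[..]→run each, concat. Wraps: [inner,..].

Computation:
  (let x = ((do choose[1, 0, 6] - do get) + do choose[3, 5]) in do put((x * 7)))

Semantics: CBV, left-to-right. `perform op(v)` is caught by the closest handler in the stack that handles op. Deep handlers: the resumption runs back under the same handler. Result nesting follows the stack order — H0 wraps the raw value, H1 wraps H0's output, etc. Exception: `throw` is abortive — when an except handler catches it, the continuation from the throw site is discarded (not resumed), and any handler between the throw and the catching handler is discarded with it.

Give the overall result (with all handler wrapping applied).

Evaluation trace:
choose[1, 0, 6] @ H3
  branch[0] choose=1:
    get @ H1 ⇒ 1
    choose[3, 5] @ H3
      branch[0] choose=3:
        put(21) @ H1 ⇒ s:=21
        H0 returns (0, ())
        H1 returns ((0, ()), 21)
        H2 returns ((0, ()), 21)
        H3 returns [((0, ()), 21)]
      branch[1] choose=5:
        put(35) @ H1 ⇒ s:=35
        H0 returns (0, ())
        H1 returns ((0, ()), 35)
        H2 returns ((0, ()), 35)
        H3 returns [((0, ()), 35)]
  branch[1] choose=0:
    get @ H1 ⇒ 1
    choose[3, 5] @ H3
      branch[0] choose=3:
        put(14) @ H1 ⇒ s:=14
        H0 returns (0, ())
        H1 returns ((0, ()), 14)
        H2 returns ((0, ()), 14)
        H3 returns [((0, ()), 14)]
      branch[1] choose=5:
        put(28) @ H1 ⇒ s:=28
        H0 returns (0, ())
        H1 returns ((0, ()), 28)
        H2 returns ((0, ()), 28)
        H3 returns [((0, ()), 28)]
  branch[2] choose=6:
    get @ H1 ⇒ 1
    choose[3, 5] @ H3
      branch[0] choose=3:
        put(56) @ H1 ⇒ s:=56
        H0 returns (0, ())
        H1 returns ((0, ()), 56)
        H2 returns ((0, ()), 56)
        H3 returns [((0, ()), 56)]
      branch[1] choose=5:
        put(70) @ H1 ⇒ s:=70
        H0 returns (0, ())
        H1 returns ((0, ()), 70)
        H2 returns ((0, ()), 70)
        H3 returns [((0, ()), 70)]
= [((0, ()), 21), ((0, ()), 35), ((0, ()), 14), ((0, ()), 28), ((0, ()), 56), ((0, ()), 70)]

Answer: [((0, ()), 21), ((0, ()), 35), ((0, ()), 14), ((0, ()), 28), ((0, ()), 56), ((0, ()), 70)]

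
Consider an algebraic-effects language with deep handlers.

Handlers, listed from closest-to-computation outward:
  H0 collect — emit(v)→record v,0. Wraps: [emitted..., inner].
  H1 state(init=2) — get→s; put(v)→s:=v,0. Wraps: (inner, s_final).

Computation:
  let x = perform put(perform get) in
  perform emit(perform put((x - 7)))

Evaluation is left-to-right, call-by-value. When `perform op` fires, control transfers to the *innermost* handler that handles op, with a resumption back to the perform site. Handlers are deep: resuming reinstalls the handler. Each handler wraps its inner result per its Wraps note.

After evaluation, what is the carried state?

Step-by-step:
get @ H1 ⇒ 2
put(2) @ H1 ⇒ s:=2
put(-7) @ H1 ⇒ s:=-7
emit(0) @ H0 ⇒ out+=0
H0 returns [0, 0]
H1 returns ([0, 0], -7)
= ([0, 0], -7)

Answer: -7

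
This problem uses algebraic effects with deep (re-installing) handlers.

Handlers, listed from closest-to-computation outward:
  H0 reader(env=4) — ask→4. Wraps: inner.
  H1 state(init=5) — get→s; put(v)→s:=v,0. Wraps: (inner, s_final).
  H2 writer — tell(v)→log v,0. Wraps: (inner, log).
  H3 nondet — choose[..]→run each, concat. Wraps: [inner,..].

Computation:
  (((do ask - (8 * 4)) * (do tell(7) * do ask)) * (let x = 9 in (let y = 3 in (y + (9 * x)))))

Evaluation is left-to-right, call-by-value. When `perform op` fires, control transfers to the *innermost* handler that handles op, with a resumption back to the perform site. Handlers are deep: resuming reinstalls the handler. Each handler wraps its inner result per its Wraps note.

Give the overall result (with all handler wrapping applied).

Step-by-step:
ask @ H0 ⇒ 4
tell(7) @ H2 ⇒ log+=7
ask @ H0 ⇒ 4
H0 returns 0
H1 returns (0, 5)
H2 returns ((0, 5), (7))
H3 returns [((0, 5), (7))]
= [((0, 5), (7))]

Answer: [((0, 5), (7))]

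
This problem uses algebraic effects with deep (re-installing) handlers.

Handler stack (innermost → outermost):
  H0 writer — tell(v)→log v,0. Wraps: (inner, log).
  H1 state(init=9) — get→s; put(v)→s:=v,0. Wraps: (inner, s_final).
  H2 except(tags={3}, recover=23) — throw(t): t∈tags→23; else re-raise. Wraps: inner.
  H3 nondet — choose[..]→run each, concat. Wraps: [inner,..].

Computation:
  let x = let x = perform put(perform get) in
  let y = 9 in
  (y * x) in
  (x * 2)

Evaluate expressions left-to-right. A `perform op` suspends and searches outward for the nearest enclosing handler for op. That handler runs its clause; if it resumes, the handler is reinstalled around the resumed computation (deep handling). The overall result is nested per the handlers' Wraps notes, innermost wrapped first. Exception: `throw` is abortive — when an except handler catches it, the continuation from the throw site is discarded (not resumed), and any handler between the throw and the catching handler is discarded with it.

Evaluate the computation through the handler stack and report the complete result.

Working:
get @ H1 ⇒ 9
put(9) @ H1 ⇒ s:=9
H0 returns (0, ())
H1 returns ((0, ()), 9)
H2 returns ((0, ()), 9)
H3 returns [((0, ()), 9)]
= [((0, ()), 9)]

Answer: [((0, ()), 9)]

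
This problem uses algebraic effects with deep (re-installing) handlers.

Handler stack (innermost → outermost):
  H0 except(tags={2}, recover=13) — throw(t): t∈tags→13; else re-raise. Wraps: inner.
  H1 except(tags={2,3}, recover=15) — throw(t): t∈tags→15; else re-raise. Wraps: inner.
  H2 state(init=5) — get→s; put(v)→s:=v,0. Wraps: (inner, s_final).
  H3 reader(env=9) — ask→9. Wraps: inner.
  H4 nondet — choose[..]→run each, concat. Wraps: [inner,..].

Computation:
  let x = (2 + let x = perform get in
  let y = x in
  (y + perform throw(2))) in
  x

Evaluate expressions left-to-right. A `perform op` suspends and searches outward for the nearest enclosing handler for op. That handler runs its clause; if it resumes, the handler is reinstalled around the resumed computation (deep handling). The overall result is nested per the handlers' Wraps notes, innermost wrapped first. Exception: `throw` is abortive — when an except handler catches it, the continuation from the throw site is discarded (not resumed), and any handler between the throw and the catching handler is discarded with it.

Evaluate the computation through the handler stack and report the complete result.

Answer: [(13, 5)]

Working:
get @ H2 ⇒ 5
throw(2) @ H0 caught ⇒ 13
H1 returns 13
H2 returns (13, 5)
H3 returns (13, 5)
H4 returns [(13, 5)]
= [(13, 5)]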